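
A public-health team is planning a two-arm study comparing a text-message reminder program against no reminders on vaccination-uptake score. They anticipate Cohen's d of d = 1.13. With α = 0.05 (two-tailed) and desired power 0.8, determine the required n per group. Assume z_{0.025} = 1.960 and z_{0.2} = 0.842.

n = 13 per group

For two independent groups with equal n: n = 2·((z_{α/2} + z_β) / d)².
z_{α/2} + z_β = 1.960 + 0.842 = 2.802.
n = 2 × (2.802 / 1.13)² = 2 × 2.480² = 2 × 6.15 = 12.3.
Round up to the next whole participant.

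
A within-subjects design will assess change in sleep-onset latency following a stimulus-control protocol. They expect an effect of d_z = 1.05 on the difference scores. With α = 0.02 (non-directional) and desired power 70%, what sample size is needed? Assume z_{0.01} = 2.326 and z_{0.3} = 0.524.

n = 8 pairs

For a paired (one-sample on differences) test: n = ((z_{α/2} + z_β) / d)².
z_{α/2} + z_β = 2.326 + 0.524 = 2.850.
n = (2.850 / 1.05)² = 2.714² = 7.37.
Round up.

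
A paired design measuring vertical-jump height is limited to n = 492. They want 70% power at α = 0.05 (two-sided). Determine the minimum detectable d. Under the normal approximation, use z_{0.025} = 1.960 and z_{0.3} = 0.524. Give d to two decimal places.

For a single sample (or paired design) of n = 492: d_min = (z_{α/2} + z_β)/√n.
z-sum = 1.960 + 0.524 = 2.484.
d_min = 2.484 / √492 = 2.484 / 22.181 = 0.112.

d_min ≈ 0.11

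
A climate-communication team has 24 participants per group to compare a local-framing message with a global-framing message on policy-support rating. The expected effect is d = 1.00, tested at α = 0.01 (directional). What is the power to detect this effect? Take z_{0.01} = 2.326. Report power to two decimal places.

power ≈ 0.87

For two equal groups, power = Φ(d·√(n/2) − z_{α}).
d·√(n/2) = 1.00 × √(24/2) = 1.00 × 3.464 = 3.464.
z_β = 3.464 − 2.326 = 1.138.
Power = Φ(1.138) = 0.872.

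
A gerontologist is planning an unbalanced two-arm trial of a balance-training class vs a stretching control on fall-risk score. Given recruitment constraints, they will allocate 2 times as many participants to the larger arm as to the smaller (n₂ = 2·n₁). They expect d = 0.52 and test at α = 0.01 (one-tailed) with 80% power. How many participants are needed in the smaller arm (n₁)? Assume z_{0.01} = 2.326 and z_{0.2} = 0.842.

n₁ = 56

With allocation ratio k = n₂/n₁ = 2, Var(x̄₁−x̄₂) = σ²(1/n₁ + 1/(k·n₁)) = σ²·(k+1)/(k·n₁).
So n₁ = (1 + 1/k)·((z_{α} + z_β)/d)² = 1.500 × (3.168/0.52)².
n₁ = 1.500 × 37.12 = 55.7.
Round up: n₁ = 56, giving n₂ = 2 × 56 = 112.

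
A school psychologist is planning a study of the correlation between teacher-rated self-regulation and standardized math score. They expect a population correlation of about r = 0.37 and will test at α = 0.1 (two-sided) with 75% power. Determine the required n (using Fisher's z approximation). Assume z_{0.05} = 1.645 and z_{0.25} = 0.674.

n = 39

Fisher's z: C = ½·ln((1+r)/(1−r)) = ½·ln(2.1746) = 0.3884.
n = ((z_{α/2} + z_β)/C)² + 3.
(1.645 + 0.674) / 0.3884 = 2.319 / 0.3884 = 5.971.
n = 5.971² + 3 = 35.65 + 3 = 38.6.
Round up.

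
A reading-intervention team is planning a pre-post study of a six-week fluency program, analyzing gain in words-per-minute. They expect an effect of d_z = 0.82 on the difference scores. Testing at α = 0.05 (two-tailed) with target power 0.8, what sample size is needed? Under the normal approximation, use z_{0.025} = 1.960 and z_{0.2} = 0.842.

n = 12 pairs

For a paired (one-sample on differences) test: n = ((z_{α/2} + z_β) / d)².
z_{α/2} + z_β = 1.960 + 0.842 = 2.802.
n = (2.802 / 0.82)² = 3.417² = 11.68.
Round up.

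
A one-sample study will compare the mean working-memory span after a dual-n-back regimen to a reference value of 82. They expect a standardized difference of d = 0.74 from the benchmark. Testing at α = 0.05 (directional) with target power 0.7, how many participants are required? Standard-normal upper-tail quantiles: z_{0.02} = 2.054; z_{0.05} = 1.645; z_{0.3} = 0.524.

For a one-sample test: n = ((z_{α} + z_β) / d)².
z_{α} + z_β = 1.645 + 0.524 = 2.169.
n = (2.169 / 0.74)² = 2.931² = 8.59.
Round up.

n = 9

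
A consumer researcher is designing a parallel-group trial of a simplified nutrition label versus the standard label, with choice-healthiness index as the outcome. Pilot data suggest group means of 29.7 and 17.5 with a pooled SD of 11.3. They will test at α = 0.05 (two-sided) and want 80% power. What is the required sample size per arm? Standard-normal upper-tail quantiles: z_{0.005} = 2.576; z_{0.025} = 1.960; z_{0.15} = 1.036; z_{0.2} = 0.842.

n = 14 per group

Cohen's d = |M₁ − M₂| / SD_pooled = |29.7 − 17.5| / 11.3 = 12.2 / 11.3 = 1.080.
For two independent groups with equal n: n = 2·((z_{α/2} + z_β) / d)².
z_{α/2} + z_β = 1.960 + 0.842 = 2.802.
n = 2 × (2.802 / 1.080)² = 2 × 2.594² = 2 × 6.73 = 13.5.
Round up to the next whole participant.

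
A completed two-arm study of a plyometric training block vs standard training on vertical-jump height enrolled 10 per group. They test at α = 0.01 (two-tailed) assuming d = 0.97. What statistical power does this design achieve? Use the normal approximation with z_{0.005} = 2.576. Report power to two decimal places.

power ≈ 0.34

For two equal groups, power = Φ(d·√(n/2) − z_{α/2}).
d·√(n/2) = 0.97 × √(10/2) = 0.97 × 2.236 = 2.169.
z_β = 2.169 − 2.576 = -0.407.
Power = Φ(-0.407) = 0.342.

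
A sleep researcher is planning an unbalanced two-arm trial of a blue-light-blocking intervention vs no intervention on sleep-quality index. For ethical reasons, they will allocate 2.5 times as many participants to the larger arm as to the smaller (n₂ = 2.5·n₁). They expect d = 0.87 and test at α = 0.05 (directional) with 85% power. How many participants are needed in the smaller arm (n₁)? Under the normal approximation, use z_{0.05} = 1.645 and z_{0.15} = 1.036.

n₁ = 14

With allocation ratio k = n₂/n₁ = 2.5, Var(x̄₁−x̄₂) = σ²(1/n₁ + 1/(k·n₁)) = σ²·(k+1)/(k·n₁).
So n₁ = (1 + 1/k)·((z_{α} + z_β)/d)² = 1.400 × (2.681/0.87)².
n₁ = 1.400 × 9.50 = 13.3.
Round up: n₁ = 14, giving n₂ = 2.5 × 14 = 35.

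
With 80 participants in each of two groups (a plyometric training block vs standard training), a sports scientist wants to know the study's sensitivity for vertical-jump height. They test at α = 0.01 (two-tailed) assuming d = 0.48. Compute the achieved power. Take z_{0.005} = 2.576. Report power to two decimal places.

For two equal groups, power = Φ(d·√(n/2) − z_{α/2}).
d·√(n/2) = 0.48 × √(80/2) = 0.48 × 6.325 = 3.036.
z_β = 3.036 − 2.576 = 0.460.
Power = Φ(0.460) = 0.677.

power ≈ 0.68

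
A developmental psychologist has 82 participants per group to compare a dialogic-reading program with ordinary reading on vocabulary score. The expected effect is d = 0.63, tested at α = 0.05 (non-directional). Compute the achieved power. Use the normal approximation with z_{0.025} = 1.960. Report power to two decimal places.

power ≈ 0.98

For two equal groups, power = Φ(d·√(n/2) − z_{α/2}).
d·√(n/2) = 0.63 × √(82/2) = 0.63 × 6.403 = 4.034.
z_β = 4.034 − 1.960 = 2.074.
Power = Φ(2.074) = 0.981.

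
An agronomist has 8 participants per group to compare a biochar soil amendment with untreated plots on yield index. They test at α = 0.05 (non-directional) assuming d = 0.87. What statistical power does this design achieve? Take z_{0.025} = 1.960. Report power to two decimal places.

For two equal groups, power = Φ(d·√(n/2) − z_{α/2}).
d·√(n/2) = 0.87 × √(8/2) = 0.87 × 2.000 = 1.740.
z_β = 1.740 − 1.960 = -0.220.
Power = Φ(-0.220) = 0.413.

power ≈ 0.41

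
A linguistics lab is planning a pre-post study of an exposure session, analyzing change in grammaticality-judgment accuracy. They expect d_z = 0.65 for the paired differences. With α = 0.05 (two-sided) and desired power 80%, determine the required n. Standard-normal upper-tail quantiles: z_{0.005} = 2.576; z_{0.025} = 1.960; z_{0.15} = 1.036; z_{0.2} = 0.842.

For a paired (one-sample on differences) test: n = ((z_{α/2} + z_β) / d)².
z_{α/2} + z_β = 1.960 + 0.842 = 2.802.
n = (2.802 / 0.65)² = 4.311² = 18.58.
Round up.

n = 19 pairs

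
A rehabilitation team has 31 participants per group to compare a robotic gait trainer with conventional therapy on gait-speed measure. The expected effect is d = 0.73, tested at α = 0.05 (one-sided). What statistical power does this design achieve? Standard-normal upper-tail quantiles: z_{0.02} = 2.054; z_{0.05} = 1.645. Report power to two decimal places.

For two equal groups, power = Φ(d·√(n/2) − z_{α}).
d·√(n/2) = 0.73 × √(31/2) = 0.73 × 3.937 = 2.874.
z_β = 2.874 − 1.645 = 1.229.
Power = Φ(1.229) = 0.890.

power ≈ 0.89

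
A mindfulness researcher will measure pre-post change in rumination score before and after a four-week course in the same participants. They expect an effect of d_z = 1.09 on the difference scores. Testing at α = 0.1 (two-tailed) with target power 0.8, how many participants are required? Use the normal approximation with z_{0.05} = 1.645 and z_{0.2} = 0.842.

n = 6 pairs

For a paired (one-sample on differences) test: n = ((z_{α/2} + z_β) / d)².
z_{α/2} + z_β = 1.645 + 0.842 = 2.487.
n = (2.487 / 1.09)² = 2.282² = 5.21.
Round up.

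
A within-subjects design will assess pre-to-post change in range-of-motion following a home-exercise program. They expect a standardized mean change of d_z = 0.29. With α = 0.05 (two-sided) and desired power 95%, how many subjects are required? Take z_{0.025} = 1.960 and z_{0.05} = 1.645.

n = 155 pairs

For a paired (one-sample on differences) test: n = ((z_{α/2} + z_β) / d)².
z_{α/2} + z_β = 1.960 + 1.645 = 3.605.
n = (3.605 / 0.29)² = 12.431² = 154.53.
Round up.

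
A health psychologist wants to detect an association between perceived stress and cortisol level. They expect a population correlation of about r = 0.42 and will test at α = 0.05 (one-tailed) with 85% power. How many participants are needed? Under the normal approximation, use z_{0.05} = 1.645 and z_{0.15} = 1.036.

Fisher's z: C = ½·ln((1+r)/(1−r)) = ½·ln(2.4483) = 0.4477.
n = ((z_{α} + z_β)/C)² + 3.
(1.645 + 1.036) / 0.4477 = 2.681 / 0.4477 = 5.988.
n = 5.988² + 3 = 35.86 + 3 = 38.9.
Round up.

n = 39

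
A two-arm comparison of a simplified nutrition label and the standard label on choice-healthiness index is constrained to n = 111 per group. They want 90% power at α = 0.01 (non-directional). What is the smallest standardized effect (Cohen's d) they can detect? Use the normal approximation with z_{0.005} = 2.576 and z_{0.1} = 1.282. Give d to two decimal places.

For two independent groups of n = 111 each: d_min = (z_{α/2} + z_β)·√(2/n).
z-sum = 2.576 + 1.282 = 3.858.
d_min = 3.858 × √(2/111) = 3.858 × 0.1342 = 0.518.

d_min ≈ 0.52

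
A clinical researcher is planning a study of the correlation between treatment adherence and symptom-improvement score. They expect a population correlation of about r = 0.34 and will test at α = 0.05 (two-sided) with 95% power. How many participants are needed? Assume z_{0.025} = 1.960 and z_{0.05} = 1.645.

Fisher's z: C = ½·ln((1+r)/(1−r)) = ½·ln(2.0303) = 0.3541.
n = ((z_{α/2} + z_β)/C)² + 3.
(1.960 + 1.645) / 0.3541 = 3.605 / 0.3541 = 10.181.
n = 10.181² + 3 = 103.65 + 3 = 106.6.
Round up.

n = 107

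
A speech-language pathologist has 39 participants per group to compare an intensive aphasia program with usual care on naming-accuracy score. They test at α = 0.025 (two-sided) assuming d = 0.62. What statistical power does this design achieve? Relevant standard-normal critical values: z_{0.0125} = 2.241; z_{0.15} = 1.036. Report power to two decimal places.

power ≈ 0.69

For two equal groups, power = Φ(d·√(n/2) − z_{α/2}).
d·√(n/2) = 0.62 × √(39/2) = 0.62 × 4.416 = 2.738.
z_β = 2.738 − 2.241 = 0.497.
Power = Φ(0.497) = 0.690.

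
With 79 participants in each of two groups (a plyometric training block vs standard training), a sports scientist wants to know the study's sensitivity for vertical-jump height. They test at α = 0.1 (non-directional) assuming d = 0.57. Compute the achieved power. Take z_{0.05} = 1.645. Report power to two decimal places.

power ≈ 0.97

For two equal groups, power = Φ(d·√(n/2) − z_{α/2}).
d·√(n/2) = 0.57 × √(79/2) = 0.57 × 6.285 = 3.582.
z_β = 3.582 − 1.645 = 1.937.
Power = Φ(1.937) = 0.974.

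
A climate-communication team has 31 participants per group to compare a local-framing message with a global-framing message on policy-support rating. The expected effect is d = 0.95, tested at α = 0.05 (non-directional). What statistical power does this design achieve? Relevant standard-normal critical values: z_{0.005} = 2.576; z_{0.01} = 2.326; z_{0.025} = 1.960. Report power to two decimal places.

For two equal groups, power = Φ(d·√(n/2) − z_{α/2}).
d·√(n/2) = 0.95 × √(31/2) = 0.95 × 3.937 = 3.740.
z_β = 3.740 − 1.960 = 1.780.
Power = Φ(1.780) = 0.962.

power ≈ 0.96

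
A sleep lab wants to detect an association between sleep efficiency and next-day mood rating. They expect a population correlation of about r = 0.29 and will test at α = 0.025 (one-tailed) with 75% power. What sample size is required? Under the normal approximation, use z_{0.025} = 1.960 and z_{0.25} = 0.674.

n = 81

Fisher's z: C = ½·ln((1+r)/(1−r)) = ½·ln(1.8169) = 0.2986.
n = ((z_{α} + z_β)/C)² + 3.
(1.960 + 0.674) / 0.2986 = 2.634 / 0.2986 = 8.821.
n = 8.821² + 3 = 77.81 + 3 = 80.8.
Round up.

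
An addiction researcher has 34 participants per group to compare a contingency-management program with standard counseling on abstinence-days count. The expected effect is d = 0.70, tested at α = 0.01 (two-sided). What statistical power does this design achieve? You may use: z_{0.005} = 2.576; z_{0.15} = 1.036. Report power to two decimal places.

For two equal groups, power = Φ(d·√(n/2) − z_{α/2}).
d·√(n/2) = 0.70 × √(34/2) = 0.70 × 4.123 = 2.886.
z_β = 2.886 − 2.576 = 0.310.
Power = Φ(0.310) = 0.622.

power ≈ 0.62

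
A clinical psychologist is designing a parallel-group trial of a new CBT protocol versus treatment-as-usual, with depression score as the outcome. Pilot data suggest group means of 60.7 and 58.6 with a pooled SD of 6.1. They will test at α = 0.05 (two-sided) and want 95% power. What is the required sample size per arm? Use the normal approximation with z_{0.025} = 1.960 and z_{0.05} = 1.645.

Cohen's d = |M₁ − M₂| / SD_pooled = |60.7 − 58.6| / 6.1 = 2.1 / 6.1 = 0.344.
For two independent groups with equal n: n = 2·((z_{α/2} + z_β) / d)².
z_{α/2} + z_β = 1.960 + 1.645 = 3.605.
n = 2 × (3.605 / 0.344)² = 2 × 10.480² = 2 × 109.82 = 219.6.
Round up to the next whole participant.

n = 220 per group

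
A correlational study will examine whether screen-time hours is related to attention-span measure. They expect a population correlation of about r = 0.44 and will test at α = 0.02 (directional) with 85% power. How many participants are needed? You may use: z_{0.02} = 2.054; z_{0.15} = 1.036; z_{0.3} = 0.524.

Fisher's z: C = ½·ln((1+r)/(1−r)) = ½·ln(2.5714) = 0.4722.
n = ((z_{α} + z_β)/C)² + 3.
(2.054 + 1.036) / 0.4722 = 3.090 / 0.4722 = 6.544.
n = 6.544² + 3 = 42.82 + 3 = 45.8.
Round up.

n = 46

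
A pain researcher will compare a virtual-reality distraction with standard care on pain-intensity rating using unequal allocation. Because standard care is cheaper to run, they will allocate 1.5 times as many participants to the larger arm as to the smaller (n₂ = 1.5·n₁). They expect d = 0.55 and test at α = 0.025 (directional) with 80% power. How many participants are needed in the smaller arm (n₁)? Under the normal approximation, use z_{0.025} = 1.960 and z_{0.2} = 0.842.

With allocation ratio k = n₂/n₁ = 1.5, Var(x̄₁−x̄₂) = σ²(1/n₁ + 1/(k·n₁)) = σ²·(k+1)/(k·n₁).
So n₁ = (1 + 1/k)·((z_{α} + z_β)/d)² = 1.667 × (2.802/0.55)².
n₁ = 1.667 × 25.95 = 43.3.
Round up: n₁ = 44, giving n₂ = 1.5 × 44 = 66.

n₁ = 44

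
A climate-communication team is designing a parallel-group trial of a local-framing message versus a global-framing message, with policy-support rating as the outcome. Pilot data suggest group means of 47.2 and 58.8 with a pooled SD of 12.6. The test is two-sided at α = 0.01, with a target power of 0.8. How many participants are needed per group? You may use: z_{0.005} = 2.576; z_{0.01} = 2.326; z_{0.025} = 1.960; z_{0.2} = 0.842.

n = 28 per group

Cohen's d = |M₁ − M₂| / SD_pooled = |47.2 − 58.8| / 12.6 = 11.6 / 12.6 = 0.921.
For two independent groups with equal n: n = 2·((z_{α/2} + z_β) / d)².
z_{α/2} + z_β = 2.576 + 0.842 = 3.418.
n = 2 × (3.418 / 0.921)² = 2 × 3.711² = 2 × 13.77 = 27.5.
Round up to the next whole participant.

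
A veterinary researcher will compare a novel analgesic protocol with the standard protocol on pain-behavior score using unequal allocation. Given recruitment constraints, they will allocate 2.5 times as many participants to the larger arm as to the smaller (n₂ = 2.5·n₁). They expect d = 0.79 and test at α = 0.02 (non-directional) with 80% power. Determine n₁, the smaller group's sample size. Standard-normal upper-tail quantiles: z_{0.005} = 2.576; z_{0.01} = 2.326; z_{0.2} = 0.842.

With allocation ratio k = n₂/n₁ = 2.5, Var(x̄₁−x̄₂) = σ²(1/n₁ + 1/(k·n₁)) = σ²·(k+1)/(k·n₁).
So n₁ = (1 + 1/k)·((z_{α/2} + z_β)/d)² = 1.400 × (3.168/0.79)².
n₁ = 1.400 × 16.08 = 22.5.
Round up: n₁ = 23, giving n₂ = ⌈2.5 × 23⌉ = ⌈57.5⌉ = 58.

n₁ = 23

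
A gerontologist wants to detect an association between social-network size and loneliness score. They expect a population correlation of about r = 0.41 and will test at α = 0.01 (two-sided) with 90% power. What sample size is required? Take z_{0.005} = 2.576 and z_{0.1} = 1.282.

Fisher's z: C = ½·ln((1+r)/(1−r)) = ½·ln(2.3898) = 0.4356.
n = ((z_{α/2} + z_β)/C)² + 3.
(2.576 + 1.282) / 0.4356 = 3.858 / 0.4356 = 8.857.
n = 8.857² + 3 = 78.44 + 3 = 81.4.
Round up.

n = 82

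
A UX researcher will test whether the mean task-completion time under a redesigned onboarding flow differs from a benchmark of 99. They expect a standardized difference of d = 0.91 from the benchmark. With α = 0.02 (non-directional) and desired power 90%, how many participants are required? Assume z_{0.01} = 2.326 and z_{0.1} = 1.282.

n = 16

For a one-sample test: n = ((z_{α/2} + z_β) / d)².
z_{α/2} + z_β = 2.326 + 1.282 = 3.608.
n = (3.608 / 0.91)² = 3.965² = 15.72.
Round up.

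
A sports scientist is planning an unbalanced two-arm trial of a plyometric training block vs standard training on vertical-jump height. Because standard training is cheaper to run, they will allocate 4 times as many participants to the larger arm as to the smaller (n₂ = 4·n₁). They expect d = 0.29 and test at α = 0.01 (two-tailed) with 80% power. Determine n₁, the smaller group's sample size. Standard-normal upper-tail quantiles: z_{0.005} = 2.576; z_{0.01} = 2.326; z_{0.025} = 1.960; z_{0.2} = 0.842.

With allocation ratio k = n₂/n₁ = 4, Var(x̄₁−x̄₂) = σ²(1/n₁ + 1/(k·n₁)) = σ²·(k+1)/(k·n₁).
So n₁ = (1 + 1/k)·((z_{α/2} + z_β)/d)² = 1.250 × (3.418/0.29)².
n₁ = 1.250 × 138.91 = 173.6.
Round up: n₁ = 174, giving n₂ = 4 × 174 = 696.

n₁ = 174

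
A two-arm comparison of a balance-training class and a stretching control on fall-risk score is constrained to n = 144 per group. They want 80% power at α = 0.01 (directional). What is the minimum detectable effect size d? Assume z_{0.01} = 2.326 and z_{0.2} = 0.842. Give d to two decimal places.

d_min ≈ 0.37

For two independent groups of n = 144 each: d_min = (z_{α} + z_β)·√(2/n).
z-sum = 2.326 + 0.842 = 3.168.
d_min = 3.168 × √(2/144) = 3.168 × 0.1179 = 0.373.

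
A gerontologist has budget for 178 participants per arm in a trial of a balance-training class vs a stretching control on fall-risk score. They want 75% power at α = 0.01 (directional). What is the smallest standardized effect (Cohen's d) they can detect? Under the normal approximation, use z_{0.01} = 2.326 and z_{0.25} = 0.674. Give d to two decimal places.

For two independent groups of n = 178 each: d_min = (z_{α} + z_β)·√(2/n).
z-sum = 2.326 + 0.674 = 3.000.
d_min = 3.000 × √(2/178) = 3.000 × 0.1060 = 0.318.

d_min ≈ 0.32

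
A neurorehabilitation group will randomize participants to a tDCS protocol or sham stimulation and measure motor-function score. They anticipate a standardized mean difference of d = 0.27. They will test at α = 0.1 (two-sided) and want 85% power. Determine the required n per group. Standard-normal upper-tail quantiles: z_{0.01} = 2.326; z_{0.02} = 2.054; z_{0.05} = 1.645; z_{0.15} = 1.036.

n = 198 per group

For two independent groups with equal n: n = 2·((z_{α/2} + z_β) / d)².
z_{α/2} + z_β = 1.645 + 1.036 = 2.681.
n = 2 × (2.681 / 0.27)² = 2 × 9.930² = 2 × 98.60 = 197.2.
Round up to the next whole participant.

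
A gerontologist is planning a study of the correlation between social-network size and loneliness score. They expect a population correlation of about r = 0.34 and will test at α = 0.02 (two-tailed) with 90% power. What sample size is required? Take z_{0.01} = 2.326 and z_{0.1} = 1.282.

n = 107

Fisher's z: C = ½·ln((1+r)/(1−r)) = ½·ln(2.0303) = 0.3541.
n = ((z_{α/2} + z_β)/C)² + 3.
(2.326 + 1.282) / 0.3541 = 3.608 / 0.3541 = 10.189.
n = 10.189² + 3 = 103.82 + 3 = 106.8.
Round up.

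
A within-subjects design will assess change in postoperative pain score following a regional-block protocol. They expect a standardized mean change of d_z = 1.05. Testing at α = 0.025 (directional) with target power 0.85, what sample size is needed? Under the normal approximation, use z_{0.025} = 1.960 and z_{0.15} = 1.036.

For a paired (one-sample on differences) test: n = ((z_{α} + z_β) / d)².
z_{α} + z_β = 1.960 + 1.036 = 2.996.
n = (2.996 / 1.05)² = 2.853² = 8.14.
Round up.

n = 9 pairs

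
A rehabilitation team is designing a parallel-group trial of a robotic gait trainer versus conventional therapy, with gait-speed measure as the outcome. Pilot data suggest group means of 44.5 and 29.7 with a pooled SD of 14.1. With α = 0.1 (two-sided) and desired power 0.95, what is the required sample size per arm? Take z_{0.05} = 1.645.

Cohen's d = |M₁ − M₂| / SD_pooled = |44.5 − 29.7| / 14.1 = 14.8 / 14.1 = 1.050.
For two independent groups with equal n: n = 2·((z_{α/2} + z_β) / d)².
z_{α/2} + z_β = 1.645 + 1.645 = 3.290.
n = 2 × (3.290 / 1.050)² = 2 × 3.133² = 2 × 9.82 = 19.6.
Round up to the next whole participant.

n = 20 per group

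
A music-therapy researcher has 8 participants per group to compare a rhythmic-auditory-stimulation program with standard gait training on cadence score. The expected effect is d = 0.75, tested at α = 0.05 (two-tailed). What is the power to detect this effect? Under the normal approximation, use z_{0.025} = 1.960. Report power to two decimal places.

For two equal groups, power = Φ(d·√(n/2) − z_{α/2}).
d·√(n/2) = 0.75 × √(8/2) = 0.75 × 2.000 = 1.500.
z_β = 1.500 − 1.960 = -0.460.
Power = Φ(-0.460) = 0.323.

power ≈ 0.32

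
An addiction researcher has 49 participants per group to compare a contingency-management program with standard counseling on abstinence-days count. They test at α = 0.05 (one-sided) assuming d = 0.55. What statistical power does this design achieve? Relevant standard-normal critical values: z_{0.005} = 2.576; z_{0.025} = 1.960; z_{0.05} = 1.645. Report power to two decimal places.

power ≈ 0.86

For two equal groups, power = Φ(d·√(n/2) − z_{α}).
d·√(n/2) = 0.55 × √(49/2) = 0.55 × 4.950 = 2.722.
z_β = 2.722 − 1.645 = 1.077.
Power = Φ(1.077) = 0.859.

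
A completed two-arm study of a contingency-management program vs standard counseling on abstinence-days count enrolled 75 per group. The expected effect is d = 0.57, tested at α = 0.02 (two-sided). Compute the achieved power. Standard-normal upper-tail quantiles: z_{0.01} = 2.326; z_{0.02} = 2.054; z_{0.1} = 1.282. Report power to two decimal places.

For two equal groups, power = Φ(d·√(n/2) − z_{α/2}).
d·√(n/2) = 0.57 × √(75/2) = 0.57 × 6.124 = 3.491.
z_β = 3.491 − 2.326 = 1.165.
Power = Φ(1.165) = 0.878.

power ≈ 0.88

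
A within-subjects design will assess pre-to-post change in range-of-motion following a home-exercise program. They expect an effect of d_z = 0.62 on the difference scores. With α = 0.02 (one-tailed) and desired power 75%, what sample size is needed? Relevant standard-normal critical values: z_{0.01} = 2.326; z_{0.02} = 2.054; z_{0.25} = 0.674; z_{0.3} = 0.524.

n = 20 pairs

For a paired (one-sample on differences) test: n = ((z_{α} + z_β) / d)².
z_{α} + z_β = 2.054 + 0.674 = 2.728.
n = (2.728 / 0.62)² = 4.400² = 19.36.
Round up.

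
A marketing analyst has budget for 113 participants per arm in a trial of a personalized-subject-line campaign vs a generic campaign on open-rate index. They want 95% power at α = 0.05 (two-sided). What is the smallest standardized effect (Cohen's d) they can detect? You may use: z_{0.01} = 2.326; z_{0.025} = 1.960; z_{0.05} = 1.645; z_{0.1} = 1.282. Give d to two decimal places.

d_min ≈ 0.48

For two independent groups of n = 113 each: d_min = (z_{α/2} + z_β)·√(2/n).
z-sum = 1.960 + 1.645 = 3.605.
d_min = 3.605 × √(2/113) = 3.605 × 0.1330 = 0.480.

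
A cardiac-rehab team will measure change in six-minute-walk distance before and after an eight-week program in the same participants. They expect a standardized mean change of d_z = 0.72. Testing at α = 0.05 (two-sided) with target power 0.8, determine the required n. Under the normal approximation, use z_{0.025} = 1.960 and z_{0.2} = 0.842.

n = 16 pairs

For a paired (one-sample on differences) test: n = ((z_{α/2} + z_β) / d)².
z_{α/2} + z_β = 1.960 + 0.842 = 2.802.
n = (2.802 / 0.72)² = 3.892² = 15.15.
Round up.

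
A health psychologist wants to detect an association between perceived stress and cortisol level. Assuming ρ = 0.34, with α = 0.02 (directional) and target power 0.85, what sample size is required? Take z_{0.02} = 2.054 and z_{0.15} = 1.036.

Fisher's z: C = ½·ln((1+r)/(1−r)) = ½·ln(2.0303) = 0.3541.
n = ((z_{α} + z_β)/C)² + 3.
(2.054 + 1.036) / 0.3541 = 3.090 / 0.3541 = 8.726.
n = 8.726² + 3 = 76.15 + 3 = 79.1.
Round up.

n = 80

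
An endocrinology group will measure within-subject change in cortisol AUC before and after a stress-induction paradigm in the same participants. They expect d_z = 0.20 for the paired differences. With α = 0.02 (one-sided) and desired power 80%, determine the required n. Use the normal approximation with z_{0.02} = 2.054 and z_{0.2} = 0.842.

For a paired (one-sample on differences) test: n = ((z_{α} + z_β) / d)².
z_{α} + z_β = 2.054 + 0.842 = 2.896.
n = (2.896 / 0.20)² = 14.480² = 209.67.
Round up.

n = 210 pairs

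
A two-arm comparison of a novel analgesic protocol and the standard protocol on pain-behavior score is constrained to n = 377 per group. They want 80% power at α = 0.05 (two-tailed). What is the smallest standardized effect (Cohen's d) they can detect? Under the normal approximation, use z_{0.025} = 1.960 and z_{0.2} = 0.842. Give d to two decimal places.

d_min ≈ 0.20

For two independent groups of n = 377 each: d_min = (z_{α/2} + z_β)·√(2/n).
z-sum = 1.960 + 0.842 = 2.802.
d_min = 2.802 × √(2/377) = 2.802 × 0.0728 = 0.204.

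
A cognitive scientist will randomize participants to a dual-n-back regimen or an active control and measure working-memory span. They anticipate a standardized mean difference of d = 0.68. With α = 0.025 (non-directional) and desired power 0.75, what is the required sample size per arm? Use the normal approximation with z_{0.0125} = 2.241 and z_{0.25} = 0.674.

n = 37 per group

For two independent groups with equal n: n = 2·((z_{α/2} + z_β) / d)².
z_{α/2} + z_β = 2.241 + 0.674 = 2.915.
n = 2 × (2.915 / 0.68)² = 2 × 4.287² = 2 × 18.38 = 36.8.
Round up to the next whole participant.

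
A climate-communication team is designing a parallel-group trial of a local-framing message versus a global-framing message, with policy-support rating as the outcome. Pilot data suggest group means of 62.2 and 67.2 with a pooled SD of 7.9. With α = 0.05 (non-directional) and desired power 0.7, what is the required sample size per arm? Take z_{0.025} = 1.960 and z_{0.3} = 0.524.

n = 31 per group

Cohen's d = |M₁ − M₂| / SD_pooled = |62.2 − 67.2| / 7.9 = 5.0 / 7.9 = 0.633.
For two independent groups with equal n: n = 2·((z_{α/2} + z_β) / d)².
z_{α/2} + z_β = 1.960 + 0.524 = 2.484.
n = 2 × (2.484 / 0.633)² = 2 × 3.924² = 2 × 15.40 = 30.8.
Round up to the next whole participant.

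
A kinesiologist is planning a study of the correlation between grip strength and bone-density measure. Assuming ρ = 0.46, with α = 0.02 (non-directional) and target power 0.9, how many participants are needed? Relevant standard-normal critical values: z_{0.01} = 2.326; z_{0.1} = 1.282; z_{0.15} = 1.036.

n = 56

Fisher's z: C = ½·ln((1+r)/(1−r)) = ½·ln(2.7037) = 0.4973.
n = ((z_{α/2} + z_β)/C)² + 3.
(2.326 + 1.282) / 0.4973 = 3.608 / 0.4973 = 7.255.
n = 7.255² + 3 = 52.64 + 3 = 55.6.
Round up.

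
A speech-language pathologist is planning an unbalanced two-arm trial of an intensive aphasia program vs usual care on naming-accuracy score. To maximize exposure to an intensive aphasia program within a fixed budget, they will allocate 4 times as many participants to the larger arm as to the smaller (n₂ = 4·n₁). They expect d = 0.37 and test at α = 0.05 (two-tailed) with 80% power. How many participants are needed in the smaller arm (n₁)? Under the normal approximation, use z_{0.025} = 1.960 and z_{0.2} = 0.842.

With allocation ratio k = n₂/n₁ = 4, Var(x̄₁−x̄₂) = σ²(1/n₁ + 1/(k·n₁)) = σ²·(k+1)/(k·n₁).
So n₁ = (1 + 1/k)·((z_{α/2} + z_β)/d)² = 1.250 × (2.802/0.37)².
n₁ = 1.250 × 57.35 = 71.7.
Round up: n₁ = 72, giving n₂ = 4 × 72 = 288.

n₁ = 72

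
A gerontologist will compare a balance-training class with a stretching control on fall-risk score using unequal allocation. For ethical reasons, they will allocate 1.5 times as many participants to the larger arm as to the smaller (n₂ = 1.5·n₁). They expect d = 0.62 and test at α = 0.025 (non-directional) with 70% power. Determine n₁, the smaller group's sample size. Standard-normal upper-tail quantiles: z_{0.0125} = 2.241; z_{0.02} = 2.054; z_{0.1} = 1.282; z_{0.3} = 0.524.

With allocation ratio k = n₂/n₁ = 1.5, Var(x̄₁−x̄₂) = σ²(1/n₁ + 1/(k·n₁)) = σ²·(k+1)/(k·n₁).
So n₁ = (1 + 1/k)·((z_{α/2} + z_β)/d)² = 1.667 × (2.765/0.62)².
n₁ = 1.667 × 19.89 = 33.1.
Round up: n₁ = 34, giving n₂ = 1.5 × 34 = 51.

n₁ = 34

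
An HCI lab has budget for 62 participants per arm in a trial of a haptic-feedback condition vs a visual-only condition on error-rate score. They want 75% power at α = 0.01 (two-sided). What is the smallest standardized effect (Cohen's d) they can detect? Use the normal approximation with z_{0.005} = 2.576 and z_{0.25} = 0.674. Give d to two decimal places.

d_min ≈ 0.58

For two independent groups of n = 62 each: d_min = (z_{α/2} + z_β)·√(2/n).
z-sum = 2.576 + 0.674 = 3.250.
d_min = 3.250 × √(2/62) = 3.250 × 0.1796 = 0.584.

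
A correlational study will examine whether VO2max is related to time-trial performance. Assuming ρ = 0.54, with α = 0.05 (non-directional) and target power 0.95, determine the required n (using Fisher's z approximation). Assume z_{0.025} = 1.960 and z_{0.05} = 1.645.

n = 39

Fisher's z: C = ½·ln((1+r)/(1−r)) = ½·ln(3.3478) = 0.6042.
n = ((z_{α/2} + z_β)/C)² + 3.
(1.960 + 1.645) / 0.6042 = 3.605 / 0.6042 = 5.967.
n = 5.967² + 3 = 35.60 + 3 = 38.6.
Round up.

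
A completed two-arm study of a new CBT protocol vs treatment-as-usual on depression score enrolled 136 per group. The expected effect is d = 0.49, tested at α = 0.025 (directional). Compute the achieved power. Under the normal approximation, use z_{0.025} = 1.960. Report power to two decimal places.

For two equal groups, power = Φ(d·√(n/2) − z_{α}).
d·√(n/2) = 0.49 × √(136/2) = 0.49 × 8.246 = 4.041.
z_β = 4.041 − 1.960 = 2.081.
Power = Φ(2.081) = 0.981.

power ≈ 0.98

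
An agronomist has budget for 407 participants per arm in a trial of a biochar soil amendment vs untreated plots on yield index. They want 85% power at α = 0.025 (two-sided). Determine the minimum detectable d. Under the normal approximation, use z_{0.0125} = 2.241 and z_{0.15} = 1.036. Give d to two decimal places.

d_min ≈ 0.23

For two independent groups of n = 407 each: d_min = (z_{α/2} + z_β)·√(2/n).
z-sum = 2.241 + 1.036 = 3.277.
d_min = 3.277 × √(2/407) = 3.277 × 0.0701 = 0.230.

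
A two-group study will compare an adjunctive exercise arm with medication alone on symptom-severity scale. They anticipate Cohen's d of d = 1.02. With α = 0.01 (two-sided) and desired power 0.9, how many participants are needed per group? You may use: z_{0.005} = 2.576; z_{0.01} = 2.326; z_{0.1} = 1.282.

n = 29 per group

For two independent groups with equal n: n = 2·((z_{α/2} + z_β) / d)².
z_{α/2} + z_β = 2.576 + 1.282 = 3.858.
n = 2 × (3.858 / 1.02)² = 2 × 3.782² = 2 × 14.31 = 28.6.
Round up to the next whole participant.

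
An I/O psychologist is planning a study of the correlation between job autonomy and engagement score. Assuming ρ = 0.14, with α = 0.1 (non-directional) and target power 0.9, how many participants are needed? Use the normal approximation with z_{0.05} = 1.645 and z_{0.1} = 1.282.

Fisher's z: C = ½·ln((1+r)/(1−r)) = ½·ln(1.3256) = 0.1409.
n = ((z_{α/2} + z_β)/C)² + 3.
(1.645 + 1.282) / 0.1409 = 2.927 / 0.1409 = 20.774.
n = 20.774² + 3 = 431.54 + 3 = 434.5.
Round up.

n = 435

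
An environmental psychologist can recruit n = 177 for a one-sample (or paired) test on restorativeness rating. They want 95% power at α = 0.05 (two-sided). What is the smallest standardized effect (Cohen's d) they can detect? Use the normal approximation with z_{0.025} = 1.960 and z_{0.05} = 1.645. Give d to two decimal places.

d_min ≈ 0.27

For a single sample (or paired design) of n = 177: d_min = (z_{α/2} + z_β)/√n.
z-sum = 1.960 + 1.645 = 3.605.
d_min = 3.605 / √177 = 3.605 / 13.304 = 0.271.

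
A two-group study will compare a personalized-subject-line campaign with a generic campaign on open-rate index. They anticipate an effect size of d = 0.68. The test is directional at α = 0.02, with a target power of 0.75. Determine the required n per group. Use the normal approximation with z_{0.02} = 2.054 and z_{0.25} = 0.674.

For two independent groups with equal n: n = 2·((z_{α} + z_β) / d)².
z_{α} + z_β = 2.054 + 0.674 = 2.728.
n = 2 × (2.728 / 0.68)² = 2 × 4.012² = 2 × 16.09 = 32.2.
Round up to the next whole participant.

n = 33 per group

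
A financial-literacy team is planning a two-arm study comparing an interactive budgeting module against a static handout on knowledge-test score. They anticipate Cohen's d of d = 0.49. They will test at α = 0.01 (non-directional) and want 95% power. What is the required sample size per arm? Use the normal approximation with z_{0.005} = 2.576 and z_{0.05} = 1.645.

n = 149 per group

For two independent groups with equal n: n = 2·((z_{α/2} + z_β) / d)².
z_{α/2} + z_β = 2.576 + 1.645 = 4.221.
n = 2 × (4.221 / 0.49)² = 2 × 8.614² = 2 × 74.21 = 148.4.
Round up to the next whole participant.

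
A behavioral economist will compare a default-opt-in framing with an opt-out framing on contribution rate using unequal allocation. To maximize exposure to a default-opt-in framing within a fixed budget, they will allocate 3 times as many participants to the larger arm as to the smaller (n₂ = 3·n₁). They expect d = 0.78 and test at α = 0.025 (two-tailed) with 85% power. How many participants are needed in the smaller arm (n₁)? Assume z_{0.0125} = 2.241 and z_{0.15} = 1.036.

n₁ = 24

With allocation ratio k = n₂/n₁ = 3, Var(x̄₁−x̄₂) = σ²(1/n₁ + 1/(k·n₁)) = σ²·(k+1)/(k·n₁).
So n₁ = (1 + 1/k)·((z_{α/2} + z_β)/d)² = 1.333 × (3.277/0.78)².
n₁ = 1.333 × 17.65 = 23.5.
Round up: n₁ = 24, giving n₂ = 3 × 24 = 72.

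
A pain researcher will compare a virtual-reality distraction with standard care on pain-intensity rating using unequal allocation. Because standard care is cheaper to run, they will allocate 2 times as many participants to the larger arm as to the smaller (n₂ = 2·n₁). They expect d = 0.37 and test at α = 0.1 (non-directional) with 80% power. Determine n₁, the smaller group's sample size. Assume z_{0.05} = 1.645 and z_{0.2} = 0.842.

With allocation ratio k = n₂/n₁ = 2, Var(x̄₁−x̄₂) = σ²(1/n₁ + 1/(k·n₁)) = σ²·(k+1)/(k·n₁).
So n₁ = (1 + 1/k)·((z_{α/2} + z_β)/d)² = 1.500 × (2.487/0.37)².
n₁ = 1.500 × 45.18 = 67.8.
Round up: n₁ = 68, giving n₂ = 2 × 68 = 136.

n₁ = 68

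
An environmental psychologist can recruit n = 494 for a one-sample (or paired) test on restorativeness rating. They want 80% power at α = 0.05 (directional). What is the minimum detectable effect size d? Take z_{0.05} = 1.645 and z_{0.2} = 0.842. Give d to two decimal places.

d_min ≈ 0.11

For a single sample (or paired design) of n = 494: d_min = (z_{α} + z_β)/√n.
z-sum = 1.645 + 0.842 = 2.487.
d_min = 2.487 / √494 = 2.487 / 22.226 = 0.112.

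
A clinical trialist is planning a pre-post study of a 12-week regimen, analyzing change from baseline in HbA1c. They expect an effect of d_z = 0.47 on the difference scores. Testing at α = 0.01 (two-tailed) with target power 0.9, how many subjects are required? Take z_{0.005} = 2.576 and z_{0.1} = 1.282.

For a paired (one-sample on differences) test: n = ((z_{α/2} + z_β) / d)².
z_{α/2} + z_β = 2.576 + 1.282 = 3.858.
n = (3.858 / 0.47)² = 8.209² = 67.38.
Round up.

n = 68 pairs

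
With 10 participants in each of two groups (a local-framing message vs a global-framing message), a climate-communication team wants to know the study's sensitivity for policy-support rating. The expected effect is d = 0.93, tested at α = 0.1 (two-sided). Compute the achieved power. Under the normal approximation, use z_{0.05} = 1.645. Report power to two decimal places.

power ≈ 0.67

For two equal groups, power = Φ(d·√(n/2) − z_{α/2}).
d·√(n/2) = 0.93 × √(10/2) = 0.93 × 2.236 = 2.080.
z_β = 2.080 − 1.645 = 0.435.
Power = Φ(0.435) = 0.668.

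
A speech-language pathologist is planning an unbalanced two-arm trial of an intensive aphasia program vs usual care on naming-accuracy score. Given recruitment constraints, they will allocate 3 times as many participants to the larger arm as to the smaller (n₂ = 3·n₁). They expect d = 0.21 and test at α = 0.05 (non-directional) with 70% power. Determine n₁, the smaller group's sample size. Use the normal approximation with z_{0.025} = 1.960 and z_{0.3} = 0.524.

With allocation ratio k = n₂/n₁ = 3, Var(x̄₁−x̄₂) = σ²(1/n₁ + 1/(k·n₁)) = σ²·(k+1)/(k·n₁).
So n₁ = (1 + 1/k)·((z_{α/2} + z_β)/d)² = 1.333 × (2.484/0.21)².
n₁ = 1.333 × 139.92 = 186.6.
Round up: n₁ = 187, giving n₂ = 3 × 187 = 561.

n₁ = 187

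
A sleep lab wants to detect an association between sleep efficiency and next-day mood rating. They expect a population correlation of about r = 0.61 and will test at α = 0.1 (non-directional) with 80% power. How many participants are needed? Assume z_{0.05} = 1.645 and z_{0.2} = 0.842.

n = 16

Fisher's z: C = ½·ln((1+r)/(1−r)) = ½·ln(4.1282) = 0.7089.
n = ((z_{α/2} + z_β)/C)² + 3.
(1.645 + 0.842) / 0.7089 = 2.487 / 0.7089 = 3.508.
n = 3.508² + 3 = 12.31 + 3 = 15.3.
Round up.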